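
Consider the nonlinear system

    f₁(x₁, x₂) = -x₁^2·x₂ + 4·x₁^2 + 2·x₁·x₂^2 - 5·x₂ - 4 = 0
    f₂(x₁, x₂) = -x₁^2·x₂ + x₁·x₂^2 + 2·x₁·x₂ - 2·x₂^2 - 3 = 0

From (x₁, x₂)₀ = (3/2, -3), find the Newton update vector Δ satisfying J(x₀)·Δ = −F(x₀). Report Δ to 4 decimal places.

(0.0993, 2.2821)

At (3/2, -3): F = (53.7500, -9.7500).
Jacobian J = [[-2·x₁·x₂ + 8·x₁ + 2·x₂^2, -x₁^2 + 4·x₁·x₂ - 5], [-2·x₁·x₂ + x₂^2 + 2·x₂, -x₁^2 + 2·x₁·x₂ + 2·x₁ - 4·x₂]].
At the point, J = [[39.0000, -25.2500], [12.0000, 3.7500]] (det J = 449.2500).
Solving J·Δ = −F gives Δ = (0.0993, 2.2821).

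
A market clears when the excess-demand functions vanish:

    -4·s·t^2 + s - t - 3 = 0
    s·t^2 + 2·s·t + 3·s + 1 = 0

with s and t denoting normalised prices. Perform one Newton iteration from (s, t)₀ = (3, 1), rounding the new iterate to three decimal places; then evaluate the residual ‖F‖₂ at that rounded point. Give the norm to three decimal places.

4.639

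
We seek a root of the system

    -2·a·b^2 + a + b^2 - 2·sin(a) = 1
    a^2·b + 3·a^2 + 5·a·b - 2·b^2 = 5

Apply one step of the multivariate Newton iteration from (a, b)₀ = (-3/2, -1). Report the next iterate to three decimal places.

At (-3/2, -1): F = (3.49499, 5.000).
Jacobian J = [[-2·b^2 - 2·cos(a) + 1, -4·a·b + 2·b], [2·a·b + 6·a + 5·b, a^2 + 5·a - 4·b]].
At the point, J = [[-1.14147, -8.000], [-11.000, -1.250]] (det J = -86.57316).
Solving J·Δ = −F gives Δ = (0.412, 0.378).
Then the next iterate is (a, b)₁ = (-1.088, -0.622).

(-1.088, -0.622)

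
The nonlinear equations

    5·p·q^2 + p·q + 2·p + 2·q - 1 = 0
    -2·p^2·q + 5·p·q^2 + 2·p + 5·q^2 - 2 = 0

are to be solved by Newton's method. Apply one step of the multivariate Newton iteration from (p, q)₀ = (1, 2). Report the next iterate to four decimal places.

At (1, 2): F = (27.0000, 36.0000).
Jacobian J = [[5·q^2 + q + 2, 10·p·q + p + 2], [-4·p·q + 5·q^2 + 2, -2·p^2 + 10·p·q + 10·q]].
At the point, J = [[24.0000, 23.0000], [14.0000, 38.0000]] (det J = 590.0000).
Solving J·Δ = −F gives Δ = (-0.3356, -0.8237).
Then the next iterate is (p, q)₁ = (0.6644, 1.1763).

(0.6644, 1.1763)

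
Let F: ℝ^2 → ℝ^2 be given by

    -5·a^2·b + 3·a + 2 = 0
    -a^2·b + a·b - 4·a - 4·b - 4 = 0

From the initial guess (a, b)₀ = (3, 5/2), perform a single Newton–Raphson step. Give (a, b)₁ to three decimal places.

At (3, 5/2): F = (-101.500, -41.000).
Jacobian J = [[-10·a·b + 3, -5·a^2], [-2·a·b + b - 4, -a^2 + a - 4]].
At the point, J = [[-72.000, -45.000], [-16.500, -10.000]] (det J = -22.500).
Solving J·Δ = −F gives Δ = (-36.889, 56.767).
Then the next iterate is (a, b)₁ = (-33.889, 59.267).

(-33.889, 59.267)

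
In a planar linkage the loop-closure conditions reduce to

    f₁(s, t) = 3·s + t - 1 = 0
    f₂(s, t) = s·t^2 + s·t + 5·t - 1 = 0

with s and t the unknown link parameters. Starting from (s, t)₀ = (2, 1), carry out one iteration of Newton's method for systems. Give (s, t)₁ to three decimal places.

At (2, 1): F = (6.000, 8.000).
Jacobian J = [[3, 1], [t^2 + t, 2·s·t + s + 5]].
At the point, J = [[3.000, 1.000], [2.000, 11.000]] (det J = 31.000).
Solving J·Δ = −F gives Δ = (-1.871, -0.387).
Then the next iterate is (s, t)₁ = (0.129, 0.613).

(0.129, 0.613)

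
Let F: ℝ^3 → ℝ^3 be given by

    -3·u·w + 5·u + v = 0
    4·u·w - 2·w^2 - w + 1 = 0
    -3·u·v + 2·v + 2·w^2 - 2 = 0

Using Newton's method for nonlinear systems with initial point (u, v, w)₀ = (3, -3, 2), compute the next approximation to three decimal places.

(1.251, -1.776, 1.664)

At (3, -3, 2): F = (-6.000, 15.000, 27.000).
Jacobian J = [[-3·w + 5, 1, -3·u], [4·w, 0, 4·u - 4·w - 1], [-3·v, -3·u + 2, 4·w]].
At the point, J = [[-1.000, 1.000, -9.000], [8.000, 0.000, 3.000], [9.000, -7.000, 8.000]] (det J = 446.000).
Solving J·Δ = −F gives Δ = (-1.749, 1.224, -0.336).
Then the next iterate is (u, v, w)₁ = (1.251, -1.776, 1.664).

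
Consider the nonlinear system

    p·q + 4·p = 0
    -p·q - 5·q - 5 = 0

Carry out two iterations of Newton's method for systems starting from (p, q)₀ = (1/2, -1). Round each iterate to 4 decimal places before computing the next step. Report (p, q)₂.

(0.0000, -1.0000)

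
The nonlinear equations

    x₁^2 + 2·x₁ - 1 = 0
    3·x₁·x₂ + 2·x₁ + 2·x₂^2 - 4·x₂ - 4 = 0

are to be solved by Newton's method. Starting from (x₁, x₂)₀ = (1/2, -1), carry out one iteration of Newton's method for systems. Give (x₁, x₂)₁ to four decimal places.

(0.4167, -0.7564)

At (1/2, -1): F = (0.2500, 1.5000).
Jacobian J = [[2·x₁ + 2, 0], [3·x₂ + 2, 3·x₁ + 4·x₂ - 4]].
At the point, J = [[3.0000, 0.0000], [-1.0000, -6.5000]] (det J = -19.5000).
Solving J·Δ = −F gives Δ = (-0.0833, 0.2436).
Then the next iterate is (x₁, x₂)₁ = (0.4167, -0.7564).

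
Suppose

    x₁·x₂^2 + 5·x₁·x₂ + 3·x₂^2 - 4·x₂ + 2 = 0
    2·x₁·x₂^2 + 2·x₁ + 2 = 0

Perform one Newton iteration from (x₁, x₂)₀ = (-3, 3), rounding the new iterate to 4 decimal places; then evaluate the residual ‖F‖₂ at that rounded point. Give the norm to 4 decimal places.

At (-3, 3): F = (-55.0000, -58.0000).
Jacobian J = [[x₂^2 + 5·x₂, 2·x₁·x₂ + 5·x₁ + 6·x₂ - 4], [2·x₂^2 + 2, 4·x₁·x₂]].
At the point, J = [[24.0000, -19.0000], [20.0000, -36.0000]] (det J = -484.0000).
Solving J·Δ = −F gives Δ = (1.8140, -0.6033).
Then the next iterate is (x₁, x₂)₁ = (-1.1860, 2.3967).
Re-evaluating at (-1.1860, 2.3967): F = (-11.379305, -13.997173), so ‖F‖₂ = 18.0391.

18.0391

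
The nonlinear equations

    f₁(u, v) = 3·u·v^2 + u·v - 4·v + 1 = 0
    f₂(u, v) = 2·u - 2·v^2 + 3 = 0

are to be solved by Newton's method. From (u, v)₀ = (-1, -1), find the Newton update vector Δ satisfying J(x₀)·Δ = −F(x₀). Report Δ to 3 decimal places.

(-2.167, 1.333)

At (-1, -1): F = (3.000, -1.000).
Jacobian J = [[3·v^2 + v, 6·u·v + u - 4], [2, -4·v]].
At the point, J = [[2.000, 1.000], [2.000, 4.000]] (det J = 6.000).
Solving J·Δ = −F gives Δ = (-2.167, 1.333).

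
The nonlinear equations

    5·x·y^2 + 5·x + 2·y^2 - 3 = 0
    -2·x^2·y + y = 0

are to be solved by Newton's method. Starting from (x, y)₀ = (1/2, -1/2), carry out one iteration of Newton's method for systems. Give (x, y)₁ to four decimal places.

(0.6066, -0.2131)

At (1/2, -1/2): F = (0.6250, -0.2500).
Jacobian J = [[5·y^2 + 5, 10·x·y + 4·y], [-4·x·y, -2·x^2 + 1]].
At the point, J = [[6.2500, -4.5000], [1.0000, 0.5000]] (det J = 7.6250).
Solving J·Δ = −F gives Δ = (0.1066, 0.2869).
Then the next iterate is (x, y)₁ = (0.6066, -0.2131).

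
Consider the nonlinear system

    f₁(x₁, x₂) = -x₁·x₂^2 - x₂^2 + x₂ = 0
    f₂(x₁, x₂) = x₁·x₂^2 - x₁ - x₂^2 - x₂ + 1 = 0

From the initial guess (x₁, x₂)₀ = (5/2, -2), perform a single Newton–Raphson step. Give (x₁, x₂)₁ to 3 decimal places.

(3.353, -0.706)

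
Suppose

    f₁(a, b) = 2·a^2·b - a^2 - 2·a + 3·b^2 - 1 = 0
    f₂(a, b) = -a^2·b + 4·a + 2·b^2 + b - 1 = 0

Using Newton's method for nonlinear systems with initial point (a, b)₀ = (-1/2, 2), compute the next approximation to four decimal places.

(-0.2447, 1.0821)

At (-1/2, 2): F = (12.7500, 6.5000).
Jacobian J = [[4·a·b - 2·a - 2, 2·a^2 + 6·b], [-2·a·b + 4, -a^2 + 4·b + 1]].
At the point, J = [[-5.0000, 12.5000], [6.0000, 8.7500]] (det J = -118.7500).
Solving J·Δ = −F gives Δ = (0.2553, -0.9179).
Then the next iterate is (a, b)₁ = (-0.2447, 1.0821).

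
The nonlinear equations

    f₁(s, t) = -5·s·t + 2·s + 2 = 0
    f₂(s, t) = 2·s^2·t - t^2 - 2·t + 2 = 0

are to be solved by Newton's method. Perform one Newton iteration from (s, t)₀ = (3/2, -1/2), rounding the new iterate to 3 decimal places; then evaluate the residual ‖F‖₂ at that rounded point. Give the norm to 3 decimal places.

322.711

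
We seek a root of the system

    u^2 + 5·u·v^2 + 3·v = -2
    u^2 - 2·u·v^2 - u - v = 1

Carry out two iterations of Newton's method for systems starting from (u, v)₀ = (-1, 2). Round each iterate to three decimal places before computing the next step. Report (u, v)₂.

(0.834, 9.482)

At (-1, 2): F = (-11.000, 7.000).
Jacobian J = [[2·u + 5·v^2, 10·u·v + 3], [2·u - 2·v^2 - 1, -4·u·v - 1]].
At the point, J = [[18.000, -17.000], [-11.000, 7.000]] (det J = -61.000).
Solving J·Δ = −F gives Δ = (0.689, 0.082).
Then the next iterate is (u, v)₁ = (-0.311, 2.082).
Round to (-0.311, 2.082) and repeat: F = (1.60223, 0.02192), J = [[21.05162, -3.47502], [-10.29145, 1.59001]].
Δ = (1.145, 7.400), so (u, v)₂ = (0.834, 9.482).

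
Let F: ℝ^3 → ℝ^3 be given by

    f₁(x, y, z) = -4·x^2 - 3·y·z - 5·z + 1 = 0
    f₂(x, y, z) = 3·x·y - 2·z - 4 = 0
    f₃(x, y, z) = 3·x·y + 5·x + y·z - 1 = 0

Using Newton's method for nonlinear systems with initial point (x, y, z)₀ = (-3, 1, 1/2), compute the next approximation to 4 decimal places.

(-1.2103, -0.1152, 1.2031)

At (-3, 1, 1/2): F = (-39.0000, -14.0000, -24.5000).
Jacobian J = [[-8·x, -3·z, -3·y - 5], [3·y, 3·x, -2], [3·y + 5, 3·x + z, y]].
At the point, J = [[24.0000, -1.5000, -8.0000], [3.0000, -9.0000, -2.0000], [8.0000, -8.5000, 1.0000]] (det J = -967.5000).
Solving J·Δ = −F gives Δ = (1.7897, -1.1152, 0.7031).
Then the next iterate is (x, y, z)₁ = (-1.2103, -0.1152, 1.2031).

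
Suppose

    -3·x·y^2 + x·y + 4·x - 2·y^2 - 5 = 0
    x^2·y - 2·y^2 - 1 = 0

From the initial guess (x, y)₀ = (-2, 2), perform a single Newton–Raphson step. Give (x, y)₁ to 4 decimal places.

(-2.1324, 2.0147)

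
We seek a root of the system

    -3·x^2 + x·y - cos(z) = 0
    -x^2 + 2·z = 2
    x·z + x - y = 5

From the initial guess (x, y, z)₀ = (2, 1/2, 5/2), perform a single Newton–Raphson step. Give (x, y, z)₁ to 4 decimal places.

(3.0432, 10.8236, 5.0863)

At (2, 1/2, 5/2): F = (-10.198856, -1.0000, 1.5000).
Jacobian J = [[-6·x + y, x, sin(z)], [-2·x, 0, 2], [z + 1, -1, x]].
At the point, J = [[-11.5000, 2.0000, 0.598472], [-4.0000, 0.0000, 2.0000], [3.5000, -1.0000, 2.0000]] (det J = 9.393889).
Solving J·Δ = −F gives Δ = (1.0432, 10.3236, 2.5863).
Then the next iterate is (x, y, z)₁ = (3.0432, 10.8236, 5.0863).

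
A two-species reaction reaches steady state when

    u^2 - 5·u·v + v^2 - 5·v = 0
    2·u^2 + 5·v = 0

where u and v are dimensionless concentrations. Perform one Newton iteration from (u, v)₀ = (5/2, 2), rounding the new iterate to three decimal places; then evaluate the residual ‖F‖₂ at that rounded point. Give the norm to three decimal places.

At (5/2, 2): F = (-24.750, 22.500).
Jacobian J = [[2·u - 5·v, -5·u + 2·v - 5], [4·u, 5]].
At the point, J = [[-5.000, -13.500], [10.000, 5.000]] (det J = 110.000).
Solving J·Δ = −F gives Δ = (-1.636, -1.227).
Then the next iterate is (u, v)₁ = (0.864, 0.773).
Re-evaluating at (0.864, 0.773): F = (-5.86034, 5.35799), so ‖F‖₂ = 7.941.

7.941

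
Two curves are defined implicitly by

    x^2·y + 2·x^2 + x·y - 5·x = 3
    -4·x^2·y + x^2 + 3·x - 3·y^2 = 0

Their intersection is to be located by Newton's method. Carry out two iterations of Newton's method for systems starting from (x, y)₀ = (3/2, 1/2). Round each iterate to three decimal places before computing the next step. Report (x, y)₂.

(2.327, 0.562)

At (3/2, 1/2): F = (-4.125, 1.500).
Jacobian J = [[2·x·y + 4·x + y - 5, x^2 + x], [-8·x·y + 2·x + 3, -4·x^2 - 6·y]].
At the point, J = [[3.000, 3.750], [0.000, -12.000]] (det J = -36.000).
Solving J·Δ = −F gives Δ = (1.219, 0.125).
Then the next iterate is (x, y)₁ = (2.719, 0.625).
Round to (2.719, 0.625) and repeat: F = (4.51090, -4.10432), J = [[9.89975, 10.11196], [-5.157, -33.32184]].
Δ = (-0.392, -0.063), so (x, y)₂ = (2.327, 0.562).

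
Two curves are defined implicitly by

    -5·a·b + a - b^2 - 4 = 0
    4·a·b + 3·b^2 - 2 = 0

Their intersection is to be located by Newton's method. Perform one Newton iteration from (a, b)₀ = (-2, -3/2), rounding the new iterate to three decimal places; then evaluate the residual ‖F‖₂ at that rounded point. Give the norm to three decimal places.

0.746

At (-2, -3/2): F = (-23.250, 16.750).
Jacobian J = [[-5·b + 1, -5·a - 2·b], [4·b, 4·a + 6·b]].
At the point, J = [[8.500, 13.000], [-6.000, -17.000]] (det J = -66.500).
Solving J·Δ = −F gives Δ = (2.669, 0.043).
Then the next iterate is (a, b)₁ = (0.669, -1.457).
Re-evaluating at (0.669, -1.457): F = (-0.58018, 0.46962), so ‖F‖₂ = 0.746.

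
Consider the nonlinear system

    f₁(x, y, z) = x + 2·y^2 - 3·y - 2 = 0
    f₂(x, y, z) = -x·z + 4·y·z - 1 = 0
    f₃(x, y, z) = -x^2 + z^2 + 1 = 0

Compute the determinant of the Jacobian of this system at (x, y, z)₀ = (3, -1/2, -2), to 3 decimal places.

-158.000

J = [[1, 4·y - 3, 0], [-z, 4·z, -x + 4·y], [-2·x, 0, 2·z]].
At the point, J = [[1.000, -5.000, 0.000], [2.000, -8.000, -5.000], [-6.000, 0.000, -4.000]].
det J = -158.000.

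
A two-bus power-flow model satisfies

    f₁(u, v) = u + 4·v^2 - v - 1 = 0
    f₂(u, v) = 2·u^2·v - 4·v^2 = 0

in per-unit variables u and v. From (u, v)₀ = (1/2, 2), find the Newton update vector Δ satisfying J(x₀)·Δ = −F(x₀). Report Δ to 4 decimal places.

At (1/2, 2): F = (13.5000, -15.0000).
Jacobian J = [[1, 8·v - 1], [4·u·v, 2·u^2 - 8·v]].
At the point, J = [[1.0000, 15.0000], [4.0000, -15.5000]] (det J = -75.5000).
Solving J·Δ = −F gives Δ = (0.2086, -0.9139).

(0.2086, -0.9139)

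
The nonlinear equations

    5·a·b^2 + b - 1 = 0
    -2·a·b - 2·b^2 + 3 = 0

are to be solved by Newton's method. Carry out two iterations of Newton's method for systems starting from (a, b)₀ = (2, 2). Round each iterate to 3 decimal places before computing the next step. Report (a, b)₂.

(4.906, 0.074)

At (2, 2): F = (41.000, -13.000).
Jacobian J = [[5·b^2, 10·a·b + 1], [-2·b, -2·a - 4·b]].
At the point, J = [[20.000, 41.000], [-4.000, -12.000]] (det J = -76.000).
Solving J·Δ = −F gives Δ = (0.539, -1.263).
Then the next iterate is (a, b)₁ = (2.539, 0.737).
Round to (2.539, 0.737) and repeat: F = (6.63253, -1.82882), J = [[2.71584, 19.71243], [-1.474, -8.026]].
Δ = (2.367, -0.663), so (a, b)₂ = (4.906, 0.074).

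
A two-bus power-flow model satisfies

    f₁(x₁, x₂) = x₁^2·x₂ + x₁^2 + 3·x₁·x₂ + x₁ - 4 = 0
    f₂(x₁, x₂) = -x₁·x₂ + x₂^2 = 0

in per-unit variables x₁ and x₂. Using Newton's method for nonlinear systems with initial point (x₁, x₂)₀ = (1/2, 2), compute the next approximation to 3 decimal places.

At (1/2, 2): F = (0.250, 3.000).
Jacobian J = [[2·x₁·x₂ + 2·x₁ + 3·x₂ + 1, x₁^2 + 3·x₁], [-x₂, -x₁ + 2·x₂]].
At the point, J = [[10.000, 1.750], [-2.000, 3.500]] (det J = 38.500).
Solving J·Δ = −F gives Δ = (0.114, -0.792).
Then the next iterate is (x₁, x₂)₁ = (0.614, 1.208).

(0.614, 1.208)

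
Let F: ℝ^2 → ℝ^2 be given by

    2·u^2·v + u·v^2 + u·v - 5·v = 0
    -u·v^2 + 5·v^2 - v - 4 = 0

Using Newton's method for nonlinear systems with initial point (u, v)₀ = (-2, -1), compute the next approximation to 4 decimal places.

At (-2, -1): F = (-3.0000, 4.0000).
Jacobian J = [[4·u·v + v^2 + v, 2·u^2 + 2·u·v + u - 5], [-v^2, -2·u·v + 10·v - 1]].
At the point, J = [[8.0000, 5.0000], [-1.0000, -15.0000]] (det J = -115.0000).
Solving J·Δ = −F gives Δ = (0.2174, 0.2522).
Then the next iterate is (u, v)₁ = (-1.7826, -0.7478).

(-1.7826, -0.7478)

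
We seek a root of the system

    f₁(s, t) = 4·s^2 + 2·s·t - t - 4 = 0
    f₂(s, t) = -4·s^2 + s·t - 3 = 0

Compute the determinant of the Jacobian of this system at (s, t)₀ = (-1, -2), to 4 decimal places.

30.0000

J = [[8·s + 2·t, 2·s - 1], [-8·s + t, s]].
At the point, J = [[-12.0000, -3.0000], [6.0000, -1.0000]].
det J = 30.0000.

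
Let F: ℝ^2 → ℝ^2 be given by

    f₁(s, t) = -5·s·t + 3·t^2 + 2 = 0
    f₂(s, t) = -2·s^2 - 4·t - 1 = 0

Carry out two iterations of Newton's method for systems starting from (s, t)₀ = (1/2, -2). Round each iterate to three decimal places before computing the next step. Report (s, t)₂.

(0.128, -0.056)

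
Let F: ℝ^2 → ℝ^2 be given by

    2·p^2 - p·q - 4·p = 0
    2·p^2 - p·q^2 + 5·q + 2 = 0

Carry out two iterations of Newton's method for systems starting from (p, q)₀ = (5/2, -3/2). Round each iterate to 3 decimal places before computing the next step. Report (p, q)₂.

At (5/2, -3/2): F = (6.250, 1.375).
Jacobian J = [[4·p - q - 4, -p], [4·p - q^2, -2·p·q + 5]].
At the point, J = [[7.500, -2.500], [7.750, 12.500]] (det J = 113.125).
Solving J·Δ = −F gives Δ = (-0.721, 0.337).
Then the next iterate is (p, q)₁ = (1.779, -1.163).
Round to (1.779, -1.163) and repeat: F = (1.28266, 0.10846), J = [[4.279, -1.779], [5.76343, 9.13795]].
Δ = (-0.241, 0.140), so (p, q)₂ = (1.538, -1.023).

(1.538, -1.023)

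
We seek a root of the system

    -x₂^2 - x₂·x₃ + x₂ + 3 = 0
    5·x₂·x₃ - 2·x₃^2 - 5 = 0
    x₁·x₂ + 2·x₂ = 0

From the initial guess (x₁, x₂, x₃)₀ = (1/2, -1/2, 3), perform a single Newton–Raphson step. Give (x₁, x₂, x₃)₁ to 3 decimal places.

At (1/2, -1/2, 3): F = (3.750, -30.500, -1.250).
Jacobian J = [[0, -2·x₂ - x₃ + 1, -x₂], [0, 5·x₃, 5·x₂ - 4·x₃], [x₂, x₁ + 2, 0]].
At the point, J = [[0.000, -1.000, 0.500], [0.000, 15.000, -14.500], [-0.500, 2.500, 0.000]] (det J = -3.500).
Solving J·Δ = −F gives Δ = (25.446, 5.589, 3.679).
Then the next iterate is (x₁, x₂, x₃)₁ = (25.946, 5.089, 6.679).

(25.946, 5.089, 6.679)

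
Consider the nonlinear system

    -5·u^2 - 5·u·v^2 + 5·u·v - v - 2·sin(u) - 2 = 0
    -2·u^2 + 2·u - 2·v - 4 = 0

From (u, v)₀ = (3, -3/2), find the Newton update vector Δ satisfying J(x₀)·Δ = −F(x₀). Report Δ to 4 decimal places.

(-1.4206, 0.6032)

At (3, -3/2): F = (-102.032240, -13.0000).
Jacobian J = [[-10·u - 5·v^2 + 5·v - 2·cos(u), -10·u·v + 5·u - 1], [-4·u + 2, -2]].
At the point, J = [[-46.770015, 59.0000], [-10.0000, -2.0000]] (det J = 683.540030).
Solving J·Δ = −F gives Δ = (-1.4206, 0.6032).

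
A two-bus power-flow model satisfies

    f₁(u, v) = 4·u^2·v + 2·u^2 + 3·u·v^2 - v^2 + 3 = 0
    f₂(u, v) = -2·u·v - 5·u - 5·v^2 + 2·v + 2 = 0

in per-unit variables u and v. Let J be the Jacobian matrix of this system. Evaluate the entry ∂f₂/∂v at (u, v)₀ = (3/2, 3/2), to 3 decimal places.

∂f₂/∂v = -2·u - 10·v + 2.
At (3/2, 3/2) this is -16.000.

-16.000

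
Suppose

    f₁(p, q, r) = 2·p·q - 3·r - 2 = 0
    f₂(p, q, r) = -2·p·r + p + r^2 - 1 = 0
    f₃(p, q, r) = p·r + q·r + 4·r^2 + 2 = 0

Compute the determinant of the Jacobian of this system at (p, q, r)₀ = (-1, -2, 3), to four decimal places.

-117.0000

J = [[2·q, 2·p, -3], [-2·r + 1, 0, -2·p + 2·r], [r, r, p + q + 8·r]].
At the point, J = [[-4.0000, -2.0000, -3.0000], [-5.0000, 0.0000, 8.0000], [3.0000, 3.0000, 21.0000]].
det J = -117.0000.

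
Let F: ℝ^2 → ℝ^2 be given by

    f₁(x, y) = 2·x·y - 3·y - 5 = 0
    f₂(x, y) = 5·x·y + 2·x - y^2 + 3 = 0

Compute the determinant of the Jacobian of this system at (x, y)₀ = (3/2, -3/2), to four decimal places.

J = [[2·y, 2·x - 3], [5·y + 2, 5·x - 2·y]].
At the point, J = [[-3.0000, 0.0000], [-5.5000, 10.5000]].
det J = -31.5000.

-31.5000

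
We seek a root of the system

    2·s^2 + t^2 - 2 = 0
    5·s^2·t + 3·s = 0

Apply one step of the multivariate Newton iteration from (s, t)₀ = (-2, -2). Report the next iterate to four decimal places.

At (-2, -2): F = (10.0000, -46.0000).
Jacobian J = [[4·s, 2·t], [10·s·t + 3, 5·s^2]].
At the point, J = [[-8.0000, -4.0000], [43.0000, 20.0000]] (det J = 12.0000).
Solving J·Δ = −F gives Δ = (-1.3333, 5.1667).
Then the next iterate is (s, t)₁ = (-3.3333, 3.1667).

(-3.3333, 3.1667)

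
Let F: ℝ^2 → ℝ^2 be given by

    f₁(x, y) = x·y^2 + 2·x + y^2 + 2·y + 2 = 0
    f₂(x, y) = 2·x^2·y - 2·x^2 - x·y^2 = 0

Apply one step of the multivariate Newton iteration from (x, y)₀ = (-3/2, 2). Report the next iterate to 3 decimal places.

At (-3/2, 2): F = (1.000, 10.500).
Jacobian J = [[y^2 + 2, 2·x·y + 2·y + 2], [4·x·y - 4·x - y^2, 2·x^2 - 2·x·y]].
At the point, J = [[6.000, 0.000], [-10.000, 10.500]] (det J = 63.000).
Solving J·Δ = −F gives Δ = (-0.167, -1.159).
Then the next iterate is (x, y)₁ = (-1.667, 0.841).

(-1.667, 0.841)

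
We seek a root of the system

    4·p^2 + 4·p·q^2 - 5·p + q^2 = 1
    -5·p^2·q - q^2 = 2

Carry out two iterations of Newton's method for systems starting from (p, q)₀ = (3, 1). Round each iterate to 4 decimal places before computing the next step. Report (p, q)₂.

At (3, 1): F = (33.0000, -48.0000).
Jacobian J = [[8·p + 4·q^2 - 5, 8·p·q + 2·q], [-10·p·q, -5·p^2 - 2·q]].
At the point, J = [[23.0000, 26.0000], [-30.0000, -47.0000]] (det J = -301.0000).
Solving J·Δ = −F gives Δ = (-1.0066, -0.3787).
Then the next iterate is (p, q)₁ = (1.9934, 0.6213).
Round to (1.9934, 0.6213) and repeat: F = (8.391507, -14.730137), J = [[12.491255, 11.150595], [-12.384994, -21.110818]].
Δ = (-0.1027, -0.6375), so (p, q)₂ = (1.8907, -0.0162).

(1.8907, -0.0162)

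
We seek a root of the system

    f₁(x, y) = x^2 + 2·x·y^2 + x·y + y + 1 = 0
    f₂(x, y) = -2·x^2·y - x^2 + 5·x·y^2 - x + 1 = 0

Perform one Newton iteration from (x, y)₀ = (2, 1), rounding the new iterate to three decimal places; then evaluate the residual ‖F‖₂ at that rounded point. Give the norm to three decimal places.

3.698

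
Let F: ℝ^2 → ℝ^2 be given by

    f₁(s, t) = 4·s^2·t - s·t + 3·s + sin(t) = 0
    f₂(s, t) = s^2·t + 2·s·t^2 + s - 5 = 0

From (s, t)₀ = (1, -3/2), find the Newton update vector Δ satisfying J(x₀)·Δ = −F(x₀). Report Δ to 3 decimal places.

(-0.522, -0.461)

At (1, -3/2): F = (-2.49749, -1.000).
Jacobian J = [[8·s·t - t + 3, 4·s^2 - s + cos(t)], [2·s·t + 2·t^2 + 1, s^2 + 4·s·t]].
At the point, J = [[-7.500, 3.07074], [2.500, -5.000]] (det J = 29.82316).
Solving J·Δ = −F gives Δ = (-0.522, -0.461).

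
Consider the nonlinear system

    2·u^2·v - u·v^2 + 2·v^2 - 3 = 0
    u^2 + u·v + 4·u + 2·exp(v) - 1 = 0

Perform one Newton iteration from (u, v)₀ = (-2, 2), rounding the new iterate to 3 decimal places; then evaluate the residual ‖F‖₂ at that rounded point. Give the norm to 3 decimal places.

At (-2, 2): F = (29.000, 5.77811).
Jacobian J = [[4·u·v - v^2, 2·u^2 - 2·u·v + 4·v], [2·u + v + 4, u + 2·exp(v)]].
At the point, J = [[-20.000, 24.000], [2.000, 12.77811]] (det J = -303.56224).
Solving J·Δ = −F gives Δ = (0.764, -0.572).
Then the next iterate is (u, v)₁ = (-1.236, 1.428).
Re-evaluating at (-1.236, 1.428): F = (7.96190, 2.15939), so ‖F‖₂ = 8.250.

8.250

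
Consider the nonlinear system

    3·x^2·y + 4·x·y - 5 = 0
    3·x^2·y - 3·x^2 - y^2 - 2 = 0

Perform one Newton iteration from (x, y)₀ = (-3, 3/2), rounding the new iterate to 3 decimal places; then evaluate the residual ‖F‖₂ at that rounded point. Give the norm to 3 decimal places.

At (-3, 3/2): F = (17.500, 9.250).
Jacobian J = [[6·x·y + 4·y, 3·x^2 + 4·x], [6·x·y - 6·x, 3·x^2 - 2·y]].
At the point, J = [[-21.000, 15.000], [-9.000, 24.000]] (det J = -369.000).
Solving J·Δ = −F gives Δ = (0.762, -0.100).
Then the next iterate is (x, y)₁ = (-2.238, 1.400).
Re-evaluating at (-2.238, 1.400): F = (3.50350, 2.05037), so ‖F‖₂ = 4.059.

4.059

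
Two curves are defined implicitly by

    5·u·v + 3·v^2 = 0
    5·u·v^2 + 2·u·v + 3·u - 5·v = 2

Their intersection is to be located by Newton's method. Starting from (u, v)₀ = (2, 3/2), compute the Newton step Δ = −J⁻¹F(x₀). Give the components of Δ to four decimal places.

At (2, 3/2): F = (21.7500, 25.0000).
Jacobian J = [[5·v, 5·u + 6·v], [5·v^2 + 2·v + 3, 10·u·v + 2·u - 5]].
At the point, J = [[7.5000, 19.0000], [17.2500, 29.0000]] (det J = -110.2500).
Solving J·Δ = −F gives Δ = (1.4127, -1.7024).

(1.4127, -1.7024)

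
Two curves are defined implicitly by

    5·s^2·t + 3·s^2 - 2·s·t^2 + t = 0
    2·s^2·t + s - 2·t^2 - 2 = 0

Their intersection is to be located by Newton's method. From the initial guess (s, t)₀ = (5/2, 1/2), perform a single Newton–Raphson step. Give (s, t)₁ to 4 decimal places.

At (5/2, 1/2): F = (33.6250, 6.2500).
Jacobian J = [[10·s·t + 6·s - 2·t^2, 5·s^2 - 4·s·t + 1], [4·s·t + 1, 2·s^2 - 4·t]].
At the point, J = [[27.0000, 27.2500], [6.0000, 10.5000]] (det J = 120.0000).
Solving J·Δ = −F gives Δ = (-1.5229, 0.2750).
Then the next iterate is (s, t)₁ = (0.9771, 0.7750).

(0.9771, 0.7750)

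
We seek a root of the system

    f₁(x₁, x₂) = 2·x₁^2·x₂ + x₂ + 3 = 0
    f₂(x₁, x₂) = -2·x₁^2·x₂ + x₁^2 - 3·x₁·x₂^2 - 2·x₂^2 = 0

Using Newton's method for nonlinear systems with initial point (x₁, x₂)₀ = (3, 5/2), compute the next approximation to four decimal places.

(1.7688, 1.7861)

At (3, 5/2): F = (50.5000, -104.7500).
Jacobian J = [[4·x₁·x₂, 2·x₁^2 + 1], [-4·x₁·x₂ + 2·x₁ - 3·x₂^2, -2·x₁^2 - 6·x₁·x₂ - 4·x₂]].
At the point, J = [[30.0000, 19.0000], [-42.7500, -73.0000]] (det J = -1377.7500).
Solving J·Δ = −F gives Δ = (-1.2312, -0.7139).
Then the next iterate is (x₁, x₂)₁ = (1.7688, 1.7861).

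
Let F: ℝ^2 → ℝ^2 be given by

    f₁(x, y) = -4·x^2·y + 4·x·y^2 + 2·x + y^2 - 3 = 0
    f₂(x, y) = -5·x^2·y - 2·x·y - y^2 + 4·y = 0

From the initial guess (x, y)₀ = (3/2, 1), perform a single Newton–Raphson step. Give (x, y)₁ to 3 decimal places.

At (3/2, 1): F = (-2.000, -11.250).
Jacobian J = [[-8·x·y + 4·y^2 + 2, -4·x^2 + 8·x·y + 2·y], [-10·x·y - 2·y, -5·x^2 - 2·x - 2·y + 4]].
At the point, J = [[-6.000, 5.000], [-17.000, -12.250]] (det J = 158.500).
Solving J·Δ = −F gives Δ = (-0.509, -0.211).
Then the next iterate is (x, y)₁ = (0.991, 0.789).

(0.991, 0.789)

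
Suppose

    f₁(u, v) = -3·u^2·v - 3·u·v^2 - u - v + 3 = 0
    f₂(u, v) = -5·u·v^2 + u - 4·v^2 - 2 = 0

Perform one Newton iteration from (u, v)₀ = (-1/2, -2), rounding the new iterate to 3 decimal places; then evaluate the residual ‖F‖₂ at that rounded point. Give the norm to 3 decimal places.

5.222

At (-1/2, -2): F = (13.000, -8.500).
Jacobian J = [[-6·u·v - 3·v^2 - 1, -3·u^2 - 6·u·v - 1], [-5·v^2 + 1, -10·u·v - 8·v]].
At the point, J = [[-19.000, -7.750], [-19.000, 6.000]] (det J = -261.250).
Solving J·Δ = −F gives Δ = (0.046, 1.564).
Then the next iterate is (u, v)₁ = (-0.454, -0.436).
Re-evaluating at (-0.454, -0.436): F = (4.41851, -2.78287), so ‖F‖₂ = 5.222.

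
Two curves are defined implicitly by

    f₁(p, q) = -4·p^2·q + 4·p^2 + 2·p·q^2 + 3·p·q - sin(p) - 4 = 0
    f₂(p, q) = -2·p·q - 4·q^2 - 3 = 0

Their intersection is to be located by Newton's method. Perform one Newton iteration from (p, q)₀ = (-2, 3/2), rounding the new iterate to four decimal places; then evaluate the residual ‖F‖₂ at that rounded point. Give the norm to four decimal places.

5.2765

At (-2, 3/2): F = (-29.090703, -6.0000).
Jacobian J = [[-8·p·q + 8·p + 2·q^2 + 3·q - cos(p), -4·p^2 + 4·p·q + 3·p], [-2·q, -2·p - 8·q]].
At the point, J = [[17.416147, -34.0000], [-3.0000, -8.0000]] (det J = -241.329175).
Solving J·Δ = −F gives Δ = (0.1190, -0.7946).
Then the next iterate is (p, q)₁ = (-1.8810, 0.7054).
Re-evaluating at (-1.8810, 0.7054): F = (-4.730862, -2.336642), so ‖F‖₂ = 5.2765.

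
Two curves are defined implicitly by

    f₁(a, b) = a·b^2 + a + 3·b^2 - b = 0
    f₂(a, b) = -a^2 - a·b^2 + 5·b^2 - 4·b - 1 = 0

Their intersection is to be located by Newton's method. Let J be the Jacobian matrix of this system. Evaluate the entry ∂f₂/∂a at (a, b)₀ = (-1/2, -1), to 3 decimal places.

0.000

∂f₂/∂a = -2·a - b^2.
At (-1/2, -1) this is 0.000.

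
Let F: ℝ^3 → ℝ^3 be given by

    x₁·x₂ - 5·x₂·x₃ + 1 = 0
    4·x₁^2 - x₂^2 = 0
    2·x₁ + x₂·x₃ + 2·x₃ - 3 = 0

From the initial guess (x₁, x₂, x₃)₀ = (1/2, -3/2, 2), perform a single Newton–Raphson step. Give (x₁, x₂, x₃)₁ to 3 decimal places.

(-0.152, -0.215, 1.465)

At (1/2, -3/2, 2): F = (15.250, -1.250, -1.000).
Jacobian J = [[x₂, x₁ - 5·x₃, -5·x₂], [8·x₁, -2·x₂, 0], [2, x₃, x₂ + 2]].
At the point, J = [[-1.500, -9.500, 7.500], [4.000, 3.000, 0.000], [2.000, 2.000, 0.500]] (det J = 31.750).
Solving J·Δ = −F gives Δ = (-0.652, 1.285, -0.535).
Then the next iterate is (x₁, x₂, x₃)₁ = (-0.152, -0.215, 1.465).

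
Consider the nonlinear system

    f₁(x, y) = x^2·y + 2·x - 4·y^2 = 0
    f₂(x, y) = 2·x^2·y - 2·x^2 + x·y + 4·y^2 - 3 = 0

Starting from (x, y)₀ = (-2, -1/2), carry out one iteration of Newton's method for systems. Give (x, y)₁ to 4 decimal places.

(-0.9286, -0.1607)

At (-2, -1/2): F = (-7.0000, -13.0000).
Jacobian J = [[2·x·y + 2, x^2 - 8·y], [4·x·y - 4·x + y, 2·x^2 + x + 8·y]].
At the point, J = [[4.0000, 8.0000], [11.5000, 2.0000]] (det J = -84.0000).
Solving J·Δ = −F gives Δ = (1.0714, 0.3393).
Then the next iterate is (x, y)₁ = (-0.9286, -0.1607).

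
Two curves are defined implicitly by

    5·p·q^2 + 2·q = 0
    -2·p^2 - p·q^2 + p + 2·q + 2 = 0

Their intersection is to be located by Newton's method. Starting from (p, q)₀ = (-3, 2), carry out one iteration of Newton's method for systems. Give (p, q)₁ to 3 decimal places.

(-1.805, 1.446)

At (-3, 2): F = (-56.000, -3.000).
Jacobian J = [[5·q^2, 10·p·q + 2], [-4·p - q^2 + 1, -2·p·q + 2]].
At the point, J = [[20.000, -58.000], [9.000, 14.000]] (det J = 802.000).
Solving J·Δ = −F gives Δ = (1.195, -0.554).
Then the next iterate is (p, q)₁ = (-1.805, 1.446).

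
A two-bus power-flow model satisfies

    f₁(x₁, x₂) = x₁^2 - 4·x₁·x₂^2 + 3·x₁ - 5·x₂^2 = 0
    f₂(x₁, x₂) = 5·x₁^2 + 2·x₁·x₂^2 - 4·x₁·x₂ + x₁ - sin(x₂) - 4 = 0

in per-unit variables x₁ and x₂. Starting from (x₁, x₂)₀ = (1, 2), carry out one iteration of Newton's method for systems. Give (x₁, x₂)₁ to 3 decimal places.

At (1, 2): F = (-32.000, 1.09070).
Jacobian J = [[2·x₁ - 4·x₂^2 + 3, -8·x₁·x₂ - 10·x₂], [10·x₁ + 2·x₂^2 - 4·x₂ + 1, 4·x₁·x₂ - 4·x₁ - cos(x₂)]].
At the point, J = [[-11.000, -36.000], [11.000, 4.41615]] (det J = 347.42238).
Solving J·Δ = −F gives Δ = (0.294, -0.979).
Then the next iterate is (x₁, x₂)₁ = (1.294, 1.021).

(1.294, 1.021)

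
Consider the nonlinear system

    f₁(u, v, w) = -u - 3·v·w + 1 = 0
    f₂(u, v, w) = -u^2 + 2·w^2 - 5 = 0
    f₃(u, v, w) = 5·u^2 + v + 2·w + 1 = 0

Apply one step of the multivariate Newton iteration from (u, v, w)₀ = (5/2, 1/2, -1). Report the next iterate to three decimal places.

At (5/2, 1/2, -1): F = (0.000, -9.250, 30.750).
Jacobian J = [[-1, -3·w, -3·v], [-2·u, 0, 4·w], [10·u, 1, 2]].
At the point, J = [[-1.000, 3.000, -1.500], [-5.000, 0.000, -4.000], [25.000, 1.000, 2.000]] (det J = -266.500).
Solving J·Δ = −F gives Δ = (-1.124, -0.828, -0.907).
Then the next iterate is (u, v, w)₁ = (1.376, -0.328, -1.907).

(1.376, -0.328, -1.907)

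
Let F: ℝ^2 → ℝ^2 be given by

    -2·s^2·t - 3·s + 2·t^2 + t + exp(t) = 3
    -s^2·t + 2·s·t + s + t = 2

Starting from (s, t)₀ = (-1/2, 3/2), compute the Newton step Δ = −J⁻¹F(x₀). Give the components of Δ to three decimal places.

(0.489, -0.750)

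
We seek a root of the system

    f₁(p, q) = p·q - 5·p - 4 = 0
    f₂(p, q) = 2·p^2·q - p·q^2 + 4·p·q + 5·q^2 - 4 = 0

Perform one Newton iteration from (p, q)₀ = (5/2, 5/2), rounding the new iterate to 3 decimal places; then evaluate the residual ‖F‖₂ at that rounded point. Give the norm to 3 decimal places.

52.442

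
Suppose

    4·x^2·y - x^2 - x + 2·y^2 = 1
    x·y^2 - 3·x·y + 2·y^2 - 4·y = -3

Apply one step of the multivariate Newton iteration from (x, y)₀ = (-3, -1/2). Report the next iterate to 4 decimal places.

(0.6588, -1.6088)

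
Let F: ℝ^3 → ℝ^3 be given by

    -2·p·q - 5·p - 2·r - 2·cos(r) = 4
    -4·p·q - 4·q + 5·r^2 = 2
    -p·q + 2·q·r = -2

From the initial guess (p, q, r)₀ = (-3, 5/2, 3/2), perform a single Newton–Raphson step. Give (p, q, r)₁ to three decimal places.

(-2.147, 0.112, 1.392)

At (-3, 5/2, 3/2): F = (22.85853, 29.250, 17.000).
Jacobian J = [[-2·q - 5, -2·p, 2·sin(r) - 2], [-4·q, -4·p - 4, 10·r], [-q, -p + 2·r, 2·q]].
At the point, J = [[-10.000, 6.000, -0.00501], [-10.000, 8.000, 15.000], [-2.500, 6.000, 5.000]] (det J = 575.20040).
Solving J·Δ = −F gives Δ = (0.853, -2.388, -0.108).
Then the next iterate is (p, q, r)₁ = (-2.147, 0.112, 1.392).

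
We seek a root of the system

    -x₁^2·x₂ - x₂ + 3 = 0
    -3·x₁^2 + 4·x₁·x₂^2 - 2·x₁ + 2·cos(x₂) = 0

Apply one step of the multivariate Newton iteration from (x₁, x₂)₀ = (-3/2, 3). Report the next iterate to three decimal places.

At (-3/2, 3): F = (-6.750, -59.72998).
Jacobian J = [[-2·x₁·x₂, -x₁^2 - 1], [-6·x₁ + 4·x₂^2 - 2, 8·x₁·x₂ - 2·sin(x₂)]].
At the point, J = [[9.000, -3.250], [43.000, -36.28224]] (det J = -186.79016).
Solving J·Δ = −F gives Δ = (0.272, -1.324).
Then the next iterate is (x₁, x₂)₁ = (-1.228, 1.676).

(-1.228, 1.676)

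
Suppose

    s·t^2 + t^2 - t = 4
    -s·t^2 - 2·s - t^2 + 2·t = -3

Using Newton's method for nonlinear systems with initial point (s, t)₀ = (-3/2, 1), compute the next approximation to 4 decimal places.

(-1.3333, -1.6667)

At (-3/2, 1): F = (-5.5000, 8.5000).
Jacobian J = [[t^2, 2·s·t + 2·t - 1], [-t^2 - 2, -2·s·t - 2·t + 2]].
At the point, J = [[1.0000, -2.0000], [-3.0000, 3.0000]] (det J = -3.0000).
Solving J·Δ = −F gives Δ = (0.1667, -2.6667).
Then the next iterate is (s, t)₁ = (-1.3333, -1.6667).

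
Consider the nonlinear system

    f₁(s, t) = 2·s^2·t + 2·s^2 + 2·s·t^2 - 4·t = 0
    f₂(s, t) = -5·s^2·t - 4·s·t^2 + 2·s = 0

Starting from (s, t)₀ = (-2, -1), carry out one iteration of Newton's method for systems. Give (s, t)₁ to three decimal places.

(-0.500, -1.250)

At (-2, -1): F = (0.000, 24.000).
Jacobian J = [[4·s·t + 4·s + 2·t^2, 2·s^2 + 4·s·t - 4], [-10·s·t - 4·t^2 + 2, -5·s^2 - 8·s·t]].
At the point, J = [[2.000, 12.000], [-22.000, -36.000]] (det J = 192.000).
Solving J·Δ = −F gives Δ = (1.500, -0.250).
Then the next iterate is (s, t)₁ = (-0.500, -1.250).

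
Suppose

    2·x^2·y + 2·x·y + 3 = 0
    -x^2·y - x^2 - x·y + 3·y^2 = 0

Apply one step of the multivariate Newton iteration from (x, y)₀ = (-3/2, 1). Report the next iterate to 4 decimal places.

(-0.6711, 0.2105)

At (-3/2, 1): F = (4.5000, 0.0000).
Jacobian J = [[4·x·y + 2·y, 2·x^2 + 2·x], [-2·x·y - 2·x - y, -x^2 - x + 6·y]].
At the point, J = [[-4.0000, 1.5000], [5.0000, 5.2500]] (det J = -28.5000).
Solving J·Δ = −F gives Δ = (0.8289, -0.7895).
Then the next iterate is (x, y)₁ = (-0.6711, 0.2105).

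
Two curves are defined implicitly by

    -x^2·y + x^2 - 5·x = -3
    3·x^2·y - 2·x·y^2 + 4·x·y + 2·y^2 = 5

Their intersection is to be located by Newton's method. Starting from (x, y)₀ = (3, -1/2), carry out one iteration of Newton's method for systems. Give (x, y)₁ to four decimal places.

At (3, -1/2): F = (1.5000, -25.5000).
Jacobian J = [[-2·x·y + 2·x - 5, -x^2], [6·x·y - 2·y^2 + 4·y, 3·x^2 - 4·x·y + 4·x + 4·y]].
At the point, J = [[4.0000, -9.0000], [-11.5000, 43.0000]] (det J = 68.5000).
Solving J·Δ = −F gives Δ = (2.4088, 1.2372).
Then the next iterate is (x, y)₁ = (5.4088, 0.7372).

(5.4088, 0.7372)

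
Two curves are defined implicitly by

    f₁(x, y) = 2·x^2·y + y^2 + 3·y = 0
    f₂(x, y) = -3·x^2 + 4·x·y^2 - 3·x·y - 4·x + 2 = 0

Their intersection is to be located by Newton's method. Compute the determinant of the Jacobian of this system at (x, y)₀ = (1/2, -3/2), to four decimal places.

19.2500

J = [[4·x·y, 2·x^2 + 2·y + 3], [-6·x + 4·y^2 - 3·y - 4, 8·x·y - 3·x]].
At the point, J = [[-3.0000, 0.5000], [6.5000, -7.5000]].
det J = 19.2500.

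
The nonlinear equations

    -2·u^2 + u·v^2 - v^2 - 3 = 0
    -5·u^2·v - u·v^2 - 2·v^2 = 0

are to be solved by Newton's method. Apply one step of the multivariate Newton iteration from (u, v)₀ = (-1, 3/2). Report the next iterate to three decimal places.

At (-1, 3/2): F = (-9.500, -9.750).
Jacobian J = [[-4·u + v^2, 2·u·v - 2·v], [-10·u·v - v^2, -5·u^2 - 2·u·v - 4·v]].
At the point, J = [[6.250, -6.000], [12.750, -8.000]] (det J = 26.500).
Solving J·Δ = −F gives Δ = (-0.660, -2.271).
Then the next iterate is (u, v)₁ = (-1.660, -0.771).

(-1.660, -0.771)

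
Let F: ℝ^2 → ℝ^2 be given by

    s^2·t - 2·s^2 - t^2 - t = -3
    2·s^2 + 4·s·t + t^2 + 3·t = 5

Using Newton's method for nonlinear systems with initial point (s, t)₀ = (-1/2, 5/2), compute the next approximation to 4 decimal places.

At (-1/2, 5/2): F = (-5.6250, 4.2500).
Jacobian J = [[2·s·t - 4·s, s^2 - 2·t - 1], [4·s + 4·t, 4·s + 2·t + 3]].
At the point, J = [[-0.5000, -5.7500], [8.0000, 6.0000]] (det J = 43.0000).
Solving J·Δ = −F gives Δ = (0.2166, -0.9971).
Then the next iterate is (s, t)₁ = (-0.2834, 1.5029).

(-0.2834, 1.5029)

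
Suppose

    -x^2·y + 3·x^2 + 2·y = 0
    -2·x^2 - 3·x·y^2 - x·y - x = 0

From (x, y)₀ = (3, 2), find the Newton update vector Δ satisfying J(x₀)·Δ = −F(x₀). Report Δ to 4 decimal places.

At (3, 2): F = (13.0000, -63.0000).
Jacobian J = [[-2·x·y + 6·x, -x^2 + 2], [-4·x - 3·y^2 - y - 1, -6·x·y - x]].
At the point, J = [[6.0000, -7.0000], [-27.0000, -39.0000]] (det J = -423.0000).
Solving J·Δ = −F gives Δ = (-2.2411, -0.0638).

(-2.2411, -0.0638)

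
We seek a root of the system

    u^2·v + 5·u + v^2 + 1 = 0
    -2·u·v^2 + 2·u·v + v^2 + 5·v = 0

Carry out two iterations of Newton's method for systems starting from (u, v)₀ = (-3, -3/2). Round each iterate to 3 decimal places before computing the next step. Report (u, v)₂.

(-0.600, -1.480)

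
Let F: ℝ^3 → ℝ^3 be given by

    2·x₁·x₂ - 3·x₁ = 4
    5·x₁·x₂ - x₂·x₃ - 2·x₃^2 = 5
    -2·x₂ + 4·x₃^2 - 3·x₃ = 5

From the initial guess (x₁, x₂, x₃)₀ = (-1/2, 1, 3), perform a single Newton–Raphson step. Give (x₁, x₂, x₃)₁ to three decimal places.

At (-1/2, 1, 3): F = (-3.500, -28.500, 20.000).
Jacobian J = [[2·x₂ - 3, 2·x₁, 0], [5·x₂, 5·x₁ - x₃, -x₂ - 4·x₃], [0, -2, 8·x₃ - 3]].
At the point, J = [[-1.000, -1.000, 0.000], [5.000, -5.500, -13.000], [0.000, -2.000, 21.000]] (det J = 246.500).
Solving J·Δ = −F gives Δ = (-0.636, -2.864, -1.225).
Then the next iterate is (x₁, x₂, x₃)₁ = (-1.136, -1.864, 1.775).

(-1.136, -1.864, 1.775)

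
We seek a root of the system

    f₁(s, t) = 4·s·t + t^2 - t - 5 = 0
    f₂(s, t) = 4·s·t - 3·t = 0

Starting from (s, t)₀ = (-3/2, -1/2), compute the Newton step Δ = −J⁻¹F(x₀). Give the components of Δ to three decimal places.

At (-3/2, -1/2): F = (-1.250, 4.500).
Jacobian J = [[4·t, 4·s + 2·t - 1], [4·t, 4·s - 3]].
At the point, J = [[-2.000, -8.000], [-2.000, -9.000]] (det J = 2.000).
Solving J·Δ = −F gives Δ = (-23.625, 5.750).

(-23.625, 5.750)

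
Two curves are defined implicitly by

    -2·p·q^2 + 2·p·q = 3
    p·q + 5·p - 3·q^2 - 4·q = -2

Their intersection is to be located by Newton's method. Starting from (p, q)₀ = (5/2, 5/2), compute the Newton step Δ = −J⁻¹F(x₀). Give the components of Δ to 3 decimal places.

(-0.726, -0.815)

At (5/2, 5/2): F = (-21.750, -8.000).
Jacobian J = [[-2·q^2 + 2·q, -4·p·q + 2·p], [q + 5, p - 6·q - 4]].
At the point, J = [[-7.500, -20.000], [7.500, -16.500]] (det J = 273.750).
Solving J·Δ = −F gives Δ = (-0.726, -0.815).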